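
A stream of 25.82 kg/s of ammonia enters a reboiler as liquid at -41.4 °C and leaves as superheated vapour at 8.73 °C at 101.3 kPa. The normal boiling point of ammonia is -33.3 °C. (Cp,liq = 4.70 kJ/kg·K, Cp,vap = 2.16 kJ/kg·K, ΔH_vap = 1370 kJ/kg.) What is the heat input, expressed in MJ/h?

liquid -41.4→-33.3 °C: 38.07 kJ/kg
vaporisation at -33.3 °C: 1370 kJ/kg
vapour -33.3→8.73 °C: 90.785 kJ/kg
Δh = 38.07 + 1370 + 90.785 = 1498.9 kJ/kg
Q = ṁ·Δh = 25.82 kg/s × 1498.9 kJ/kg = 38700 kJ/s
|Q| = 38700 kW = 139320 MJ/h

Q = 139000 MJ/h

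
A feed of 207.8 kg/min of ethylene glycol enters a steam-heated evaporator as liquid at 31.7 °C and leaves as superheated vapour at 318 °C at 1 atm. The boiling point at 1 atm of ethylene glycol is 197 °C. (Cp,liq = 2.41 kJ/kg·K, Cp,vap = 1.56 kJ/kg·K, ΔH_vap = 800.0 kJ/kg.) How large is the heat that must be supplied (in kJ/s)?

Q = 4800 kJ/s

liquid 31.7→197 °C: 398.37 kJ/kg
vaporisation at 197 °C: 800 kJ/kg
vapour 197→318 °C: 188.76 kJ/kg
Δh = 398.37 + 800 + 188.76 = 1387.1 kJ/kg
Q = ṁ·Δh = 207.8 kg/min × 1387.1 kJ/kg = 288250 kJ/min
|Q| = 4804.1 kW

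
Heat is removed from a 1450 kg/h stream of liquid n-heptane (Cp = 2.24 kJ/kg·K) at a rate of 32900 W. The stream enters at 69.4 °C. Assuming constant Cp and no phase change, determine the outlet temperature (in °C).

Q = 32900 W = 118440 kJ/h
ΔT = Q/(ṁ·Cp) = 118440/(1450×2.24) = 36.466 K
T_out = 69.4 − 36.466 = 32.934 °C

T_out = 32.9 °C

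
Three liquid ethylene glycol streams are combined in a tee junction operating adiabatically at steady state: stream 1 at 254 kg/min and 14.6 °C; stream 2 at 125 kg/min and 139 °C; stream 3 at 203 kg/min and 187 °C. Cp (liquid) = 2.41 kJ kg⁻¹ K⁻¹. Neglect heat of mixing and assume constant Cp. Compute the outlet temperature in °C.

T_out = 101 °C

Energy balance with Q = 0: Σ ṁᵢCp,ᵢ(T_out − Tᵢ) = 0
T_out = Σ ṁᵢCp,ᵢTᵢ / Σ ṁᵢCp,ᵢ
      = 142300 / 1402.6 = 101.45 °C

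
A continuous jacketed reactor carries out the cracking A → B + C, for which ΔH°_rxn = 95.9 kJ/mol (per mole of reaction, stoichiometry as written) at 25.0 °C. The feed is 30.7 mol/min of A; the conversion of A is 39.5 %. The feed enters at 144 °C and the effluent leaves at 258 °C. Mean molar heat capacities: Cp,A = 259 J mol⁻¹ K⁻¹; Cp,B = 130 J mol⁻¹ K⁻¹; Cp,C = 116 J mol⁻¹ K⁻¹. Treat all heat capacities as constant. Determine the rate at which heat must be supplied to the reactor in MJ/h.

Extent of reaction ξ = 0.395 × 30.7 = 12.127 mol/min
Reaction term: ξ·ΔH°_rxn = 12.127 × 95.9 = 1162.9 kJ/min
Sensible, feed 144→25 °C: -946.2 kJ/min
Outlet flows (mol/min): A 18.573, B 12.127, C 12.127
Sensible, products 25→258 °C: 1815.9 kJ/min
Q = ΔH = 2032.6 kJ/min = 33.877 kW
Heat supplied = 121.96 MJ/h

Q_in = 122 MJ/h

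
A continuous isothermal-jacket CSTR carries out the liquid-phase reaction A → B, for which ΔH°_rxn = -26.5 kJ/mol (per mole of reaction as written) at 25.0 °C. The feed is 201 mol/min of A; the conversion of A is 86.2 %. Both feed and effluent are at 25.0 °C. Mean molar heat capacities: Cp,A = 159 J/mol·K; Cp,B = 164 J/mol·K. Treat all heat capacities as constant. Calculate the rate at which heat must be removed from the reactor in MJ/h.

Q_out = 275 MJ/h

Extent of reaction ξ = 0.862 × 201 = 173.26 mol/min
Reaction term: ξ·ΔH°_rxn = 173.26 × -26.5 = -4591.4 kJ/min
Q = ΔH = -4591.4 kJ/min = -76.524 kW
Heat removed = 275.49 MJ/h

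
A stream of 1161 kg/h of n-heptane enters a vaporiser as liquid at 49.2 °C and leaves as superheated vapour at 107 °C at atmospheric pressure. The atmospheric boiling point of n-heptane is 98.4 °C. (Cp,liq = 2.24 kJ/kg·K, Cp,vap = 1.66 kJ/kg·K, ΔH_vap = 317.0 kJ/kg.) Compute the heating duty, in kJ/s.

Q = 142 kJ/s

liquid 49.2→98.4 °C: 110.21 kJ/kg
vaporisation at 98.4 °C: 317 kJ/kg
vapour 98.4→107 °C: 14.276 kJ/kg
Δh = 110.21 + 317 + 14.276 = 441.48 kJ/kg
Q = ṁ·Δh = 1161 kg/h × 441.48 kJ/kg = 512560 kJ/h
|Q| = 142.38 kW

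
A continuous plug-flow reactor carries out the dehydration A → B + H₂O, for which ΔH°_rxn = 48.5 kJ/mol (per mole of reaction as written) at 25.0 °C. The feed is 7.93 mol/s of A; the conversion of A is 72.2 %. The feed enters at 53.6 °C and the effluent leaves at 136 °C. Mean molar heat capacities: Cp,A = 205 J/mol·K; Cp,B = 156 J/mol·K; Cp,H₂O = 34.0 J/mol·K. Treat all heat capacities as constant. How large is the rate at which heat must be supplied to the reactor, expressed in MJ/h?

Extent of reaction ξ = 0.722 × 7.93 = 5.7255 mol/s
Reaction term: ξ·ΔH°_rxn = 5.7255 × 48.5 = 277.68 kJ/s
Sensible, feed 53.6→25 °C: -46.494 kJ/s
Outlet flows (mol/s): A 2.2045, B 5.7255, H₂O 5.7255
Sensible, products 25→136 °C: 170.91 kJ/s
Q = ΔH = 402.11 kJ/s = 402.11 kW
Heat supplied = 1447.6 MJ/h

Q_in = 1450 MJ/h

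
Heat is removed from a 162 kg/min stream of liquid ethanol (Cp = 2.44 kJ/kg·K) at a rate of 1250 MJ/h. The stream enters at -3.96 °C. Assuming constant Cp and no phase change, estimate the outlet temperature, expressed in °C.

Q = 1250 MJ/h = 20833 kJ/min
ΔT = Q/(ṁ·Cp) = 20833/(162×2.44) = 52.705 K
T_out = -3.96 − 52.705 = -56.665 °C

T_out = -56.7 °C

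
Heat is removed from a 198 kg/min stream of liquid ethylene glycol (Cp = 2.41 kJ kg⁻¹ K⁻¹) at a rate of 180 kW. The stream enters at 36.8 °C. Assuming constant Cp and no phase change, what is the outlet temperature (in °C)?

T_out = 14.2 °C

Q = 180 kW = 10800 kJ/min
ΔT = Q/(ṁ·Cp) = 10800/(198×2.41) = 22.633 K
T_out = 36.8 − 22.633 = 14.167 °C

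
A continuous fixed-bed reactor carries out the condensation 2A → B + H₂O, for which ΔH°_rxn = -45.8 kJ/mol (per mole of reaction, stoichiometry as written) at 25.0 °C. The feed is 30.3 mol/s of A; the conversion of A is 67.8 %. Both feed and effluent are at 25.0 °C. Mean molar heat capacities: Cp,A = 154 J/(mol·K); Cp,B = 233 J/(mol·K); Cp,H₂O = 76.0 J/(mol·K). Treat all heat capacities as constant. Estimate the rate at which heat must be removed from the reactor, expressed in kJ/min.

Q_out = 28200 kJ/min

Extent of reaction ξ = 0.678 × 30.3 / 2 = 10.272 mol/s
Reaction term: ξ·ΔH°_rxn = 10.272 × -45.8 = -470.44 kJ/s
Q = ΔH = -470.44 kJ/s = -470.44 kW
Heat removed = 28227 kJ/min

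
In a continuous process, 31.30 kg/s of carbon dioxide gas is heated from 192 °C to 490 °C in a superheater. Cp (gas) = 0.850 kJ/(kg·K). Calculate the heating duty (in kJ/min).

Q = ṁ·Cp·ΔT = 31.30 × 0.850 × (490 − 192) = 7928.3 kJ/s
Heating duty = 475700 kJ/min

Q = 476000 kJ/min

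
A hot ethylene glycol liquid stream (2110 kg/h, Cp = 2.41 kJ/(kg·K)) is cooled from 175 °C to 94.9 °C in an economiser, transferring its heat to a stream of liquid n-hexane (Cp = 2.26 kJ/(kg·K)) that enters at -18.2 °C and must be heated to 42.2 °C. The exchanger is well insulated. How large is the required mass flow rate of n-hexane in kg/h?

Heat released by hot stream: Q = 2110 × 2.41 × (175 − 94.9) = 407320 kJ/h
Energy balance on cold side (adiabatic exchanger): Q = ṁ_c·Cp_c·(T_c,out − T_c,in)
ṁ_c = 407320 / [2.26 × (42.2 − -18.2)] = 2983.9 kg/h

ṁ_c = 2980 kg/h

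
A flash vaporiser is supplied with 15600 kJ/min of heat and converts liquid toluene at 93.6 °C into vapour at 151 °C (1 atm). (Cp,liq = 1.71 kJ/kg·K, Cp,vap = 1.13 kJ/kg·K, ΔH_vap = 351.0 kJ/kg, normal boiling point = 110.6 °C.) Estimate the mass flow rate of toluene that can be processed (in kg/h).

Δh = 1.71×(110.6−93.6) + 351.0 + 1.13×(151−110.6) = 425.72 kJ/kg
Q = 15600 kJ/min = 260 kJ/s = 936000 kJ/h
ṁ = Q/Δh = 936000 / 425.72 = 2198.6 kg/h

ṁ = 2200 kg/h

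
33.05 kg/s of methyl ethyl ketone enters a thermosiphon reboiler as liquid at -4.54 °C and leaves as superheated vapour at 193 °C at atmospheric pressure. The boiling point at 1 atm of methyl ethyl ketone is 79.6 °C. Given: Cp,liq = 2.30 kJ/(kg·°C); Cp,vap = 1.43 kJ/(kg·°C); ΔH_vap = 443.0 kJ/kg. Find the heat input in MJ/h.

liquid -4.54→79.6 °C: 193.52 kJ/kg
vaporisation at 79.6 °C: 443 kJ/kg
vapour 79.6→193 °C: 162.16 kJ/kg
Δh = 193.52 + 443 + 162.16 = 798.68 kJ/kg
Q = ṁ·Δh = 33.05 kg/s × 798.68 kJ/kg = 26397 kJ/s
|Q| = 26397 kW = 95027 MJ/h

Q = 95000 MJ/h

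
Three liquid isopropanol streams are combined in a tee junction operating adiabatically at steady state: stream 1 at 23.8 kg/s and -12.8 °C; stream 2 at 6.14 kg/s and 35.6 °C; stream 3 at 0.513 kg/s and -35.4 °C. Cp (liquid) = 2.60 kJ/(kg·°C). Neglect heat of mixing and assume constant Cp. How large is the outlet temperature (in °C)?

T_out = -3.42 °C

No heat crosses the boundary, so H_out = H_in.
Σ ṁᵢCp,ᵢTᵢ = 23.8×2.60×-12.8 + 6.14×2.60×35.6 + 0.513×2.60×-35.4 = -270.96
Σ ṁᵢCp,ᵢ = 23.8×2.60 + 6.14×2.60 + 0.513×2.60 = 79.178
T_out = -270.96 / 79.178 = -3.4222 °C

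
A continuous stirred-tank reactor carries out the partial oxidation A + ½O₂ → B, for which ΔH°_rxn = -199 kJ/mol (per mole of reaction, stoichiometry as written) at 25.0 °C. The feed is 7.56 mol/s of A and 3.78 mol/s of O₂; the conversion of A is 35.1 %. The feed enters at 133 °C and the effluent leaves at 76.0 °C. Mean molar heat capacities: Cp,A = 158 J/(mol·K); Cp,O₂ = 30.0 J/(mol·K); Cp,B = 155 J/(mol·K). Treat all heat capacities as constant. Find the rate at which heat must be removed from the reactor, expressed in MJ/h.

Extent of reaction ξ = 0.351 × 7.56 = 2.6536 mol/s
Reaction term: ξ·ΔH°_rxn = 2.6536 × -199 = -528.06 kJ/s
Sensible, feed 133→25 °C: -141.25 kJ/s
Outlet flows (mol/s): A 4.9064, O₂ 2.4532, B 2.6536
Sensible, products 25→76.0 °C: 64.266 kJ/s
Q = ΔH = -605.04 kJ/s = -605.04 kW
Heat removed = 2178.2 MJ/h

Q_out = 2180 MJ/h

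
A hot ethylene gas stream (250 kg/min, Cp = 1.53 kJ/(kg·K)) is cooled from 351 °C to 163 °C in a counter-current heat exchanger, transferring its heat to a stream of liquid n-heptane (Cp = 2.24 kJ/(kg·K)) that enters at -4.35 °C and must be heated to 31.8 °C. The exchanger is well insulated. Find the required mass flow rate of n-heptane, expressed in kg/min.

Heat released by hot stream: Q = 250 × 1.53 × (351 − 163) = 71910 kJ/min
Energy balance on cold side (adiabatic exchanger): Q = ṁ_c·Cp_c·(T_c,out − T_c,in)
ṁ_c = 71910 / [2.24 × (31.8 − -4.35)] = 888.04 kg/min

ṁ_c = 888 kg/min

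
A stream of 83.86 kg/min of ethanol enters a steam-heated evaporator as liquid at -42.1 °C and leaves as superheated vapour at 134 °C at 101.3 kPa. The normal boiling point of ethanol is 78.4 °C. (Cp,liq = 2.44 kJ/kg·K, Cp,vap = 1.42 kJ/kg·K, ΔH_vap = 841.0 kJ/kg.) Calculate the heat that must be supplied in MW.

liquid -42.1→78.4 °C: 294.02 kJ/kg
vaporisation at 78.4 °C: 841 kJ/kg
vapour 78.4→134 °C: 78.952 kJ/kg
Δh = 294.02 + 841 + 78.952 = 1214 kJ/kg
Q = ṁ·Δh = 83.86 kg/min × 1214 kJ/kg = 101800 kJ/min
|Q| = 1696.7 kW = 1.6967 MW

Q = 1.70 MW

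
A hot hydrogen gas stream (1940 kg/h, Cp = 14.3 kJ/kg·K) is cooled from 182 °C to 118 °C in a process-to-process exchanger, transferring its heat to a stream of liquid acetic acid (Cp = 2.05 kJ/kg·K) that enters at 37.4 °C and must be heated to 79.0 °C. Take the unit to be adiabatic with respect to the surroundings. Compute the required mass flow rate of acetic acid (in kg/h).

Heat released by hot stream: Q = 1940 × 14.3 × (182 − 118) = 1.7755e+06 kJ/h
Energy balance on cold side (adiabatic exchanger): Q = ṁ_c·Cp_c·(T_c,out − T_c,in)
ṁ_c = 1.7755e+06 / [2.05 × (79.0 − 37.4)] = 20820 kg/h

ṁ_c = 20800 kg/h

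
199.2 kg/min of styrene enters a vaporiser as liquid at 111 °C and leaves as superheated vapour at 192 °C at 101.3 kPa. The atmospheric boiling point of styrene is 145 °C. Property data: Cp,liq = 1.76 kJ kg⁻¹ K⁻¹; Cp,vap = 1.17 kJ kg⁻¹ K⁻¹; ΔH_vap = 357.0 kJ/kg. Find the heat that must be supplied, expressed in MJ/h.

Q = 5640 MJ/h

liquid 111→145 °C: 59.84 kJ/kg
vaporisation at 145 °C: 357 kJ/kg
vapour 145→192 °C: 54.99 kJ/kg
Δh = 59.84 + 357 + 54.99 = 471.83 kJ/kg
Q = ṁ·Δh = 199.2 kg/min × 471.83 kJ/kg = 93989 kJ/min
|Q| = 1566.5 kW = 5639.3 MJ/h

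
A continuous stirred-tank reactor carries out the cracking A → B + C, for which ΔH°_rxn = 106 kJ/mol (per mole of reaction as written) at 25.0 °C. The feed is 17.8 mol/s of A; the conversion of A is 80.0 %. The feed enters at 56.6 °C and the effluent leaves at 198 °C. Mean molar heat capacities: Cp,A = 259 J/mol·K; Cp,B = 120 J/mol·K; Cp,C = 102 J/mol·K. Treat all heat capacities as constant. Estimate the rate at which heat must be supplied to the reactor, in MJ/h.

Q_in = 7450 MJ/h

Extent of reaction ξ = 0.800 × 17.8 = 14.24 mol/s
Reaction term: ξ·ΔH°_rxn = 14.24 × 106 = 1509.4 kJ/s
Sensible, feed 56.6→25 °C: -145.68 kJ/s
Outlet flows (mol/s): A 3.56, B 14.24, C 14.24
Sensible, products 25→198 °C: 706.41 kJ/s
Q = ΔH = 2070.2 kJ/s = 2070.2 kW
Heat supplied = 7452.6 MJ/h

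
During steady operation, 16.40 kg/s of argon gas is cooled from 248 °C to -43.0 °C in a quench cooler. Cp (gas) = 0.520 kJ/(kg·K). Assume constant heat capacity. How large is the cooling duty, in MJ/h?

Q = ṁ·Cp·ΔT = 16.40 × 0.520 × (-43.0 − 248) = -2481.6 kJ/s
Cooling duty = 8933.9 MJ/h

Q_c = 8930 MJ/h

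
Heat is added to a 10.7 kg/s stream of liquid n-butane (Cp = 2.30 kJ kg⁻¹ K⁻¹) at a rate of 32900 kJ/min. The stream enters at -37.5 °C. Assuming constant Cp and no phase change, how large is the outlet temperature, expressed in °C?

T_out = -15.2 °C

Q = 32900 kJ/min = 548.33 kJ/s
ΔT = Q/(ṁ·Cp) = 548.33/(10.7×2.30) = 22.281 K
T_out = -37.5 + 22.281 = -15.219 °C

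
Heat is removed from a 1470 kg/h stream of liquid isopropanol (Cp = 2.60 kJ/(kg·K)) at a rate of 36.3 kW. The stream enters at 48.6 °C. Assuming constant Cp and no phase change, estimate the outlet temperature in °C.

T_out = 14.4 °C

Q = 36.3 kW = 130680 kJ/h
ΔT = Q/(ṁ·Cp) = 130680/(1470×2.60) = 34.192 K
T_out = 48.6 − 34.192 = 14.408 °C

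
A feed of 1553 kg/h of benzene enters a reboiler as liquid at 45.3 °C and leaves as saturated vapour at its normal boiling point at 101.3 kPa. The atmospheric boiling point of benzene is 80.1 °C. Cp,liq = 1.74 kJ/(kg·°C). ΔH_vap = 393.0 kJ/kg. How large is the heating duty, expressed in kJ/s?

Q = 196 kJ/s

liquid 45.3→80.1 °C: 60.552 kJ/kg
vaporisation at 80.1 °C: 393 kJ/kg
Δh = 60.552 + 393 = 453.55 kJ/kg
Q = ṁ·Δh = 1553 kg/h × 453.55 kJ/kg = 704370 kJ/h
|Q| = 195.66 kW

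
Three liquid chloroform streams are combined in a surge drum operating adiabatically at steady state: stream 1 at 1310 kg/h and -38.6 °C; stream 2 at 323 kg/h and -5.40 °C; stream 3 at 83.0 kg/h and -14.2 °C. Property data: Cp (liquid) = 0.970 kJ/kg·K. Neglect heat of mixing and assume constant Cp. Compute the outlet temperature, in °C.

Energy balance with Q = 0: Σ ṁᵢCp,ᵢ(T_out − Tᵢ) = 0
Σ ṁᵢCp,ᵢTᵢ = 1310×0.970×-38.6 + 323×0.970×-5.40 + 83.0×0.970×-14.2 = -51884
Σ ṁᵢCp,ᵢ = 1310×0.970 + 323×0.970 + 83.0×0.970 = 1664.5
T_out = -51884 / 1664.5 = -31.171 °C

T_out = -31.2 °C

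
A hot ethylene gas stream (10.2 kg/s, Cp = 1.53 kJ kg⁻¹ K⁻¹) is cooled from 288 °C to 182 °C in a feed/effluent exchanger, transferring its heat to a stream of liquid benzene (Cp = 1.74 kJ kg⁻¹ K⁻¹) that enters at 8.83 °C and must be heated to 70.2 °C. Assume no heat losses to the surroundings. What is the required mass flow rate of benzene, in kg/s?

ṁ_c = 15.5 kg/s

Heat released by hot stream: Q = 10.2 × 1.53 × (288 − 182) = 1654.2 kJ/s
Energy balance on cold side (adiabatic exchanger): Q = ṁ_c·Cp_c·(T_c,out − T_c,in)
ṁ_c = 1654.2 / [1.74 × (70.2 − 8.83)] = 15.491 kg/s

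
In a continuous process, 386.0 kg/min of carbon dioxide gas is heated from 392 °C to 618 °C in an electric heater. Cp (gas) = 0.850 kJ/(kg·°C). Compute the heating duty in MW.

Q = ṁ·Cp·ΔT = 386.0 × 0.850 × (618 − 392) = 74151 kJ/min
Converting: 74151 / 60 s = 1235.8 kW
Heating duty = 1.2358 MW

Q = 1.24 MW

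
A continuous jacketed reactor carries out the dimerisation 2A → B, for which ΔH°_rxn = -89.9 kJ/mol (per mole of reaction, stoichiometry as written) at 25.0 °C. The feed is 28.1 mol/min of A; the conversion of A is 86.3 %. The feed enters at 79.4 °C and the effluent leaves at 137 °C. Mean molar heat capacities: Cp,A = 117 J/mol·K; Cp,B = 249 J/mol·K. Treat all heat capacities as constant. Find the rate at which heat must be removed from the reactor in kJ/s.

Q_out = 14.7 kJ/s

Extent of reaction ξ = 0.863 × 28.1 / 2 = 12.125 mol/min
Reaction term: ξ·ΔH°_rxn = 12.125 × -89.9 = -1090.1 kJ/min
Sensible, feed 79.4→25 °C: -178.85 kJ/min
Outlet flows (mol/min): A 3.8497, B 12.125
Sensible, products 25→137 °C: 388.59 kJ/min
Q = ΔH = -880.31 kJ/min = -14.672 kW
Heat removed = 14.672 kJ/s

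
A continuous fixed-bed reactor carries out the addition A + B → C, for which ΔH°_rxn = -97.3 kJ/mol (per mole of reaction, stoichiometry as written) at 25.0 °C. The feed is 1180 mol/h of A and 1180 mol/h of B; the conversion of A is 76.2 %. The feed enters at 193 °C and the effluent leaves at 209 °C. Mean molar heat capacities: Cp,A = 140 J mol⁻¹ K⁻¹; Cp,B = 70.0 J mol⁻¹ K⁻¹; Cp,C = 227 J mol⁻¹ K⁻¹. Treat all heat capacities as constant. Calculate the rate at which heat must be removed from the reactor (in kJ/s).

Extent of reaction ξ = 0.762 × 1180 = 899.16 mol/h
Reaction term: ξ·ΔH°_rxn = 899.16 × -97.3 = -87488 kJ/h
Sensible, feed 193→25 °C: -41630 kJ/h
Outlet flows (mol/h): A 280.84, B 280.84, C 899.16
Sensible, products 25→209 °C: 48408 kJ/h
Q = ΔH = -80711 kJ/h = -22.42 kW
Heat removed = 22.42 kJ/s

Q_out = 22.4 kJ/s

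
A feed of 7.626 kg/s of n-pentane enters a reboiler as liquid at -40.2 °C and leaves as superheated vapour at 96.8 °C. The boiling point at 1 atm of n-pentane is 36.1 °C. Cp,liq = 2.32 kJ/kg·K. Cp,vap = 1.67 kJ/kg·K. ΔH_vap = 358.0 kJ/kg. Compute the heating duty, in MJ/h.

Q = 17500 MJ/h

liquid -40.2→36.1 °C: 177.02 kJ/kg
vaporisation at 36.1 °C: 358 kJ/kg
vapour 36.1→96.8 °C: 101.37 kJ/kg
Δh = 177.02 + 358 + 101.37 = 636.38 kJ/kg
Q = ṁ·Δh = 7.626 kg/s × 636.38 kJ/kg = 4853.1 kJ/s
|Q| = 4853.1 kW = 17471 MJ/h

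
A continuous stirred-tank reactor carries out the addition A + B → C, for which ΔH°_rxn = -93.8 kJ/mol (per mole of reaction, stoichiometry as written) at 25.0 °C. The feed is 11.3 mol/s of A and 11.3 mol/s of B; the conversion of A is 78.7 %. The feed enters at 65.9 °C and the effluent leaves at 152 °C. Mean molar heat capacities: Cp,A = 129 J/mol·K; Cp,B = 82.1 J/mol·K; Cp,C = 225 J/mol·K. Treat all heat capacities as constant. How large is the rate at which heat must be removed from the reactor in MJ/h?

Extent of reaction ξ = 0.787 × 11.3 = 8.8931 mol/s
Reaction term: ξ·ΔH°_rxn = 8.8931 × -93.8 = -834.17 kJ/s
Sensible, feed 65.9→25 °C: -97.564 kJ/s
Outlet flows (mol/s): A 2.4069, B 2.4069, C 8.8931
Sensible, products 25→152 °C: 318.65 kJ/s
Q = ΔH = -613.09 kJ/s = -613.09 kW
Heat removed = 2207.1 MJ/h

Q_out = 2210 MJ/h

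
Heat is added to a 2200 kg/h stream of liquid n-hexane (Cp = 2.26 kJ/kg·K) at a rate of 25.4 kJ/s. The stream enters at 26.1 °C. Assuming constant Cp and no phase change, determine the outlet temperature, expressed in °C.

T_out = 44.5 °C

Q = 25.4 kJ/s = 91440 kJ/h
ΔT = Q/(ṁ·Cp) = 91440/(2200×2.26) = 18.391 K
T_out = 26.1 + 18.391 = 44.491 °C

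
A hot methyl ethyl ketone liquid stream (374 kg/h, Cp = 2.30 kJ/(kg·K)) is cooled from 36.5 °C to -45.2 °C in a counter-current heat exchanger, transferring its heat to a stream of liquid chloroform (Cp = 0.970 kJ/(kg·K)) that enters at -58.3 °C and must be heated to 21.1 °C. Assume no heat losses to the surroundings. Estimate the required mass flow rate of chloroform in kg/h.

Heat released by hot stream: Q = 374 × 2.30 × (36.5 − -45.2) = 70278 kJ/h
Energy balance on cold side (adiabatic exchanger): Q = ṁ_c·Cp_c·(T_c,out − T_c,in)
ṁ_c = 70278 / [0.970 × (21.1 − -58.3)] = 912.49 kg/h

ṁ_c = 912 kg/h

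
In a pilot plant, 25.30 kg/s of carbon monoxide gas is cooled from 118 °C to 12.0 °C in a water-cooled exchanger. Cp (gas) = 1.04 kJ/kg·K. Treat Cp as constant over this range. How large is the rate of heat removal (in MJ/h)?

Q = ṁ·Cp·ΔT = 25.30 × 1.04 × (12.0 − 118) = -2789.1 kJ/s
Cooling duty = 10041 MJ/h

Q_c = 10000 MJ/h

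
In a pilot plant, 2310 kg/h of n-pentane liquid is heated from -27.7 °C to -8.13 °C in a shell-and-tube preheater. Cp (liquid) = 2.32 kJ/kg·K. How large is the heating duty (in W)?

Q = ṁ·Cp·ΔT = 2310 × 2.32 × (-8.13 − -27.7) = 104880 kJ/h
Converting: 104880 / 3600 s = 29.133 kW
Heating duty = 29133 W

Q = 29100 W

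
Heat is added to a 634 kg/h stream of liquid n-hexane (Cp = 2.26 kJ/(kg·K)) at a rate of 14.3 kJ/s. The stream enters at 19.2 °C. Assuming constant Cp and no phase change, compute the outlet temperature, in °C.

Q = 14.3 kJ/s = 51480 kJ/h
ΔT = Q/(ṁ·Cp) = 51480/(634×2.26) = 35.929 K
T_out = 19.2 + 35.929 = 55.129 °C

T_out = 55.1 °C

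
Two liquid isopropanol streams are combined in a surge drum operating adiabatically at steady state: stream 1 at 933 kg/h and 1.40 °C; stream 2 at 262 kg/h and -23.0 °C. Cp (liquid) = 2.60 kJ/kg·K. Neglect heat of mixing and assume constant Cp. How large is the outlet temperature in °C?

Energy balance with Q = 0: Σ ṁᵢCp,ᵢ(T_out − Tᵢ) = 0
Σ ṁᵢCp,ᵢTᵢ = 933×2.60×1.40 + 262×2.60×-23.0 = -12271
Σ ṁᵢCp,ᵢ = 933×2.60 + 262×2.60 = 3107
T_out = -12271 / 3107 = -3.9496 °C

T_out = -3.95 °C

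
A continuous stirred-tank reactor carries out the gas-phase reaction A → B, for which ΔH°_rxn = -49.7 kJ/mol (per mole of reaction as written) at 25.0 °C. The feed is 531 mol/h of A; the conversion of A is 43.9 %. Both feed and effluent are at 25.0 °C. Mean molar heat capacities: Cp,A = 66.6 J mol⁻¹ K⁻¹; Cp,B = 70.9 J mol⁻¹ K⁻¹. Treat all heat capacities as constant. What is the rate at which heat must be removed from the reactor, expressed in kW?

Q_out = 3.22 kW

Extent of reaction ξ = 0.439 × 531 = 233.11 mol/h
Reaction term: ξ·ΔH°_rxn = 233.11 × -49.7 = -11586 kJ/h
Q = ΔH = -11586 kJ/h = -3.2182 kW
Heat removed = 3.2182 kW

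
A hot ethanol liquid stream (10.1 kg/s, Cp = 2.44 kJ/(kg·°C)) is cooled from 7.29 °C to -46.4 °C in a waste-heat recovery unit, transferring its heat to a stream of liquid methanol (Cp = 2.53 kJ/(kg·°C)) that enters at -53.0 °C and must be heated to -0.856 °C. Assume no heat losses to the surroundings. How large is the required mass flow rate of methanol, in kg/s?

Heat released by hot stream: Q = 10.1 × 2.44 × (7.29 − -46.4) = 1323.1 kJ/s
Energy balance on cold side (adiabatic exchanger): Q = ṁ_c·Cp_c·(T_c,out − T_c,in)
ṁ_c = 1323.1 / [2.53 × (-0.856 − -53.0)] = 10.03 kg/s

ṁ_c = 10.0 kg/s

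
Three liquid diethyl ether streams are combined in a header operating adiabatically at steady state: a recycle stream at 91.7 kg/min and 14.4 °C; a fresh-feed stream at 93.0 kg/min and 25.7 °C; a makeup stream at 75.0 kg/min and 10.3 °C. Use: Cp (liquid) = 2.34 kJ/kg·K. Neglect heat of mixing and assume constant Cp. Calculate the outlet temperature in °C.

T_out = 17.3 °C

Energy balance with Q = 0: Σ ṁᵢCp,ᵢ(T_out − Tᵢ) = 0
Σ ṁᵢCp,ᵢTᵢ = 91.7×2.34×14.4 + 93.0×2.34×25.7 + 75.0×2.34×10.3 = 10490
Σ ṁᵢCp,ᵢ = 91.7×2.34 + 93.0×2.34 + 75.0×2.34 = 607.7
T_out = 10490 / 607.7 = 17.263 °C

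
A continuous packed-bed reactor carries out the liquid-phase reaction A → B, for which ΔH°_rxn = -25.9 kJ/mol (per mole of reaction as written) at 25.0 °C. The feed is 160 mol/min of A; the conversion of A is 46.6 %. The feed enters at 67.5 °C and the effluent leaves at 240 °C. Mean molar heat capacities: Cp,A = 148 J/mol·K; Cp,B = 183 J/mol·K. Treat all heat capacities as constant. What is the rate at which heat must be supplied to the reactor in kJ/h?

Q_in = 163000 kJ/h

Extent of reaction ξ = 0.466 × 160 = 74.56 mol/min
Reaction term: ξ·ΔH°_rxn = 74.56 × -25.9 = -1931.1 kJ/min
Sensible, feed 67.5→25 °C: -1006.4 kJ/min
Outlet flows (mol/min): A 85.44, B 74.56
Sensible, products 25→240 °C: 5652.3 kJ/min
Q = ΔH = 2714.8 kJ/min = 45.246 kW
Heat supplied = 162890 kJ/h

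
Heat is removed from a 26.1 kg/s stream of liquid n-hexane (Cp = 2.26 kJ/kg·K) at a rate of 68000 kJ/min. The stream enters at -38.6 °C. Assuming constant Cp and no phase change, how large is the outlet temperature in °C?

Q = 68000 kJ/min = 1133.3 kJ/s
ΔT = Q/(ṁ·Cp) = 1133.3/(26.1×2.26) = 19.214 K
T_out = -38.6 − 19.214 = -57.814 °C

T_out = -57.8 °C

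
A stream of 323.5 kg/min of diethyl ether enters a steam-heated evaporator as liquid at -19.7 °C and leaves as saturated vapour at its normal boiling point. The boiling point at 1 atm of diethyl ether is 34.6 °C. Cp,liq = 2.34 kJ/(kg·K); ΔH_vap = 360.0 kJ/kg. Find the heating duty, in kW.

Q = 2630 kW

liquid -19.7→34.6 °C: 127.06 kJ/kg
vaporisation at 34.6 °C: 360 kJ/kg
Δh = 127.06 + 360 = 487.06 kJ/kg
Q = ṁ·Δh = 323.5 kg/min × 487.06 kJ/kg = 157560 kJ/min
|Q| = 2626.1 kW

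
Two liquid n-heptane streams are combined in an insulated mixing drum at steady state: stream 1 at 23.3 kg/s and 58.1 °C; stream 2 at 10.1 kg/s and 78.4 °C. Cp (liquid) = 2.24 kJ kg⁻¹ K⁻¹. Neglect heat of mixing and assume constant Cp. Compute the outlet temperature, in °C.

Energy balance with Q = 0: Σ ṁᵢCp,ᵢ(T_out − Tᵢ) = 0
T_out = Σ ṁᵢCp,ᵢTᵢ / Σ ṁᵢCp,ᵢ
      = 4806.1 / 74.816 = 64.239 °C

T_out = 64.2 °C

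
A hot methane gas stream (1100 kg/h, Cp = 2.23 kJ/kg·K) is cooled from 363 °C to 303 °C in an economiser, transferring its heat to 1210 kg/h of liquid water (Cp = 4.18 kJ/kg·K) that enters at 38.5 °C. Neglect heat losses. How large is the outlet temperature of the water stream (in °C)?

T_c,out = 67.6 °C

Heat released by hot stream: Q = 1100 × 2.23 × (363 − 303) = 147180 kJ/h
Energy balance on cold side (adiabatic exchanger): Q = ṁ_c·Cp_c·(T_c,out − T_c,in)
T_c,out = 38.5 + 147180/(1210 × 4.18) = 67.6 °C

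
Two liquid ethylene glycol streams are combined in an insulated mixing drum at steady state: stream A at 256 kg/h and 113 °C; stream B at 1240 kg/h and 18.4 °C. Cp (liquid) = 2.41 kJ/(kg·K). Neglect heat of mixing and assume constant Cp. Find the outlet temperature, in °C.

T_out = 34.6 °C

Adiabatic, steady state ⇒ Σ ṁᵢCp,ᵢ(T_out − Tᵢ) = 0
Σ ṁᵢCp,ᵢTᵢ = 256×2.41×113 + 1240×2.41×18.4 = 124700
Σ ṁᵢCp,ᵢ = 256×2.41 + 1240×2.41 = 3605.4
T_out = 124700 / 3605.4 = 34.588 °C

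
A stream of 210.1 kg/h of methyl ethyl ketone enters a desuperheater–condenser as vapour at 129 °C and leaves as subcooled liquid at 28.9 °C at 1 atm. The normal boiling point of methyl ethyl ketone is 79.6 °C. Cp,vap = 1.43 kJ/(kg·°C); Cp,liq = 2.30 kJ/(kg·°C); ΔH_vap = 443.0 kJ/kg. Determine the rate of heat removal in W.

Q_c = 36800 W

vapour 129→79.6 °C: -70.642 kJ/kg
condensation at 79.6 °C: -443 kJ/kg
liquid 79.6→28.9 °C: -116.61 kJ/kg
Δh = -70.642 + -443 + -116.61 = -630.25 kJ/kg
Q = ṁ·Δh = 210.1 kg/h × -630.25 kJ/kg = -132420 kJ/h
|Q| = 36.782 kW = 36782 W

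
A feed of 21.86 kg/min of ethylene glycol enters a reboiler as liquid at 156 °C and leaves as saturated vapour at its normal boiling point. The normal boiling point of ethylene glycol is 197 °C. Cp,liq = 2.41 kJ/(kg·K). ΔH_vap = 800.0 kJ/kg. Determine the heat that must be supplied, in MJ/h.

liquid 156→197 °C: 98.81 kJ/kg
vaporisation at 197 °C: 800 kJ/kg
Δh = 98.81 + 800 = 898.81 kJ/kg
Q = ṁ·Δh = 21.86 kg/min × 898.81 kJ/kg = 19648 kJ/min
|Q| = 327.47 kW = 1178.9 MJ/h

Q = 1180 MJ/h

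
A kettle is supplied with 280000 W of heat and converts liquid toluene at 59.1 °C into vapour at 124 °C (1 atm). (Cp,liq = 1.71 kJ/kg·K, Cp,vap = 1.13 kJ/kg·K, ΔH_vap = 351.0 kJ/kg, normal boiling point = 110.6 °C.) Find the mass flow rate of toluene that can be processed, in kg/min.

Δh = 1.71×(110.6−59.1) + 351.0 + 1.13×(124−110.6) = 454.21 kJ/kg
Q = 280000 W = 280 kJ/s = 16800 kJ/min
ṁ = Q/Δh = 16800 / 454.21 = 36.988 kg/min

ṁ = 37.0 kg/min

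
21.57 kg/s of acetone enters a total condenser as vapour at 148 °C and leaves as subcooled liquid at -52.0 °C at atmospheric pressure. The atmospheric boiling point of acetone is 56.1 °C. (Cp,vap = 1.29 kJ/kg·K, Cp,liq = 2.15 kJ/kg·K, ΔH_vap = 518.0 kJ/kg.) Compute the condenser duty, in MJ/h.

vapour 148→56.1 °C: -118.55 kJ/kg
condensation at 56.1 °C: -518 kJ/kg
liquid 56.1→-52.0 °C: -232.41 kJ/kg
Δh = -118.55 + -518 + -232.41 = -868.97 kJ/kg
Q = ṁ·Δh = 21.57 kg/s × -868.97 kJ/kg = -18744 kJ/s
|Q| = 18744 kW = 67477 MJ/h

Q_c = 67500 MJ/h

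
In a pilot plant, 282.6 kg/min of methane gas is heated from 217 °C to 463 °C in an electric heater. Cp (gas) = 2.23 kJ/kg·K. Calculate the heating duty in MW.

Q = 2.58 MW

Q = ṁ·Cp·ΔT = 282.6 × 2.23 × (463 − 217) = 155030 kJ/min
Converting: 155030 / 60 s = 2583.8 kW
Heating duty = 2.5838 MW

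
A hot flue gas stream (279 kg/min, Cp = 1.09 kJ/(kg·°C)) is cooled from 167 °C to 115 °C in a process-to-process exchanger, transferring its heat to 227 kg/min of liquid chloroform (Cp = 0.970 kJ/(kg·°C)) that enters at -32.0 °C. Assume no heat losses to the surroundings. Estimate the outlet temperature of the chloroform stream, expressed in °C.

T_c,out = 39.8 °C

Heat released by hot stream: Q = 279 × 1.09 × (167 − 115) = 15814 kJ/min
Energy balance on cold side (adiabatic exchanger): Q = ṁ_c·Cp_c·(T_c,out − T_c,in)
T_c,out = -32.0 + 15814/(227 × 0.970) = 39.819 °C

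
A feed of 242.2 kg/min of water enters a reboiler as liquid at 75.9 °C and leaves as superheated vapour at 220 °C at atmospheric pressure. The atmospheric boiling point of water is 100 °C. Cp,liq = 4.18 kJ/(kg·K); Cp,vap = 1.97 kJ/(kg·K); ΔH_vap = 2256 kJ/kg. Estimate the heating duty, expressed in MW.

Q = 10.5 MW

liquid 75.9→100 °C: 100.74 kJ/kg
vaporisation at 100 °C: 2256 kJ/kg
vapour 100→220 °C: 236.4 kJ/kg
Δh = 100.74 + 2256 + 236.4 = 2593.1 kJ/kg
Q = ṁ·Δh = 242.2 kg/min × 2593.1 kJ/kg = 628060 kJ/min
|Q| = 10468 kW = 10.468 MW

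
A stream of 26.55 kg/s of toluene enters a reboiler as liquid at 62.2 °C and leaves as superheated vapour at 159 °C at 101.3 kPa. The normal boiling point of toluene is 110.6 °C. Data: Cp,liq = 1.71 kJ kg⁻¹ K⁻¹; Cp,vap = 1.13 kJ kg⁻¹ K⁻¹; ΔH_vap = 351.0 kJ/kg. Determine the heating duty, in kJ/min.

Q = 778000 kJ/min

liquid 62.2→110.6 °C: 82.764 kJ/kg
vaporisation at 110.6 °C: 351 kJ/kg
vapour 110.6→159 °C: 54.692 kJ/kg
Δh = 82.764 + 351 + 54.692 = 488.46 kJ/kg
Q = ṁ·Δh = 26.55 kg/s × 488.46 kJ/kg = 12969 kJ/s
|Q| = 12969 kW = 778110 kJ/min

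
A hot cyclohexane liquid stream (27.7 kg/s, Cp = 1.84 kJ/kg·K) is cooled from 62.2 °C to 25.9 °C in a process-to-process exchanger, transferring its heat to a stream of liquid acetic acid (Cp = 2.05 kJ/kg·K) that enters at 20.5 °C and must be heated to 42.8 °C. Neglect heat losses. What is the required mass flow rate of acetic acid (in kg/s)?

ṁ_c = 40.5 kg/s

Heat released by hot stream: Q = 27.7 × 1.84 × (62.2 − 25.9) = 1850.1 kJ/s
Energy balance on cold side (adiabatic exchanger): Q = ṁ_c·Cp_c·(T_c,out − T_c,in)
ṁ_c = 1850.1 / [2.05 × (42.8 − 20.5)] = 40.471 kg/s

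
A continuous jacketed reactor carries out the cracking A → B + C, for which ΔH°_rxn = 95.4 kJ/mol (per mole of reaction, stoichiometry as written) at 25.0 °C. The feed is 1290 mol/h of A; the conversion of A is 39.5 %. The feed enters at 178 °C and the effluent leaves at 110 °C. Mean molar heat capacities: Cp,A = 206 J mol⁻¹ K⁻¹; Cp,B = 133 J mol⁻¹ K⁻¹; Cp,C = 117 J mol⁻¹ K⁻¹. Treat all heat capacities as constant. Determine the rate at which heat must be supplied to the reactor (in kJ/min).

Q_in = 541 kJ/min

Extent of reaction ξ = 0.395 × 1290 = 509.55 mol/h
Reaction term: ξ·ΔH°_rxn = 509.55 × 95.4 = 48611 kJ/h
Sensible, feed 178→25 °C: -40658 kJ/h
Outlet flows (mol/h): A 780.45, B 509.55, C 509.55
Sensible, products 25→110 °C: 24494 kJ/h
Q = ΔH = 32446 kJ/h = 9.0129 kW
Heat supplied = 540.77 kJ/min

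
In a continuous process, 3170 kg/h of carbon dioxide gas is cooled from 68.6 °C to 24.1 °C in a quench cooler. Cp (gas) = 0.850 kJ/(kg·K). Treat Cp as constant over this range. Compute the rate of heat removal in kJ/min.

Q = ṁ·Cp·ΔT = 3170 × 0.850 × (24.1 − 68.6) = -119910 kJ/h
Converting: 119910 / 3600 s = 33.307 kW
Cooling duty = 1998.4 kJ/min

Q_c = 2000 kJ/min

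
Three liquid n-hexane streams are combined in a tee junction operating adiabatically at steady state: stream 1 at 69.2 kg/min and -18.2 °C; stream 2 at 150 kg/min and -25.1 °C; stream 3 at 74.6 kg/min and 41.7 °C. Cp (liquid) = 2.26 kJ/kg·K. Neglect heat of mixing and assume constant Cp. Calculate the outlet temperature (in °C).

T_out = -6.51 °C

Energy balance with Q = 0: Σ ṁᵢCp,ᵢ(T_out − Tᵢ) = 0
Σ ṁᵢCp,ᵢTᵢ = 69.2×2.26×-18.2 + 150×2.26×-25.1 + 74.6×2.26×41.7 = -4324.8
Σ ṁᵢCp,ᵢ = 69.2×2.26 + 150×2.26 + 74.6×2.26 = 663.99
T_out = -4324.8 / 663.99 = -6.5133 °C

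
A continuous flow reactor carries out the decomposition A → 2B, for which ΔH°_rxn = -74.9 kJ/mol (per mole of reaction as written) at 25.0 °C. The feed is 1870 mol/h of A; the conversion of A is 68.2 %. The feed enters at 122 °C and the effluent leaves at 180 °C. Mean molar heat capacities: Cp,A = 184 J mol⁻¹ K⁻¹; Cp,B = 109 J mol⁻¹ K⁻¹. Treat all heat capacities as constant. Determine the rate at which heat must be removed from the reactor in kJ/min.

Extent of reaction ξ = 0.682 × 1870 = 1275.3 mol/h
Reaction term: ξ·ΔH°_rxn = 1275.3 × -74.9 = -95523 kJ/h
Sensible, feed 122→25 °C: -33376 kJ/h
Outlet flows (mol/h): A 594.66, B 2550.7
Sensible, products 25→180 °C: 60053 kJ/h
Q = ΔH = -68845 kJ/h = -19.124 kW
Heat removed = 1147.4 kJ/min

Q_out = 1150 kJ/min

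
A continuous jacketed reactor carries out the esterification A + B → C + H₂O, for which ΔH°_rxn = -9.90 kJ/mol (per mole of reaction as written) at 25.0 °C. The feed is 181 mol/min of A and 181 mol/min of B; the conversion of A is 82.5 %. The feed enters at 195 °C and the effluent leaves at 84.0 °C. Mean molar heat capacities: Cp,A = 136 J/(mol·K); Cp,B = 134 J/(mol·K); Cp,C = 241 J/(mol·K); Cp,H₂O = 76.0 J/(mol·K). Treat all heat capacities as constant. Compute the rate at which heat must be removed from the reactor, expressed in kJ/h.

Q_out = 389000 kJ/h

Extent of reaction ξ = 0.825 × 181 = 149.32 mol/min
Reaction term: ξ·ΔH°_rxn = 149.32 × -9.90 = -1478.3 kJ/min
Sensible, feed 195→25 °C: -8307.9 kJ/min
Outlet flows (mol/min): A 31.675, B 31.675, C 149.32, H₂O 149.32
Sensible, products 25→84.0 °C: 3297.4 kJ/min
Q = ΔH = -6488.8 kJ/min = -108.15 kW
Heat removed = 389330 kJ/h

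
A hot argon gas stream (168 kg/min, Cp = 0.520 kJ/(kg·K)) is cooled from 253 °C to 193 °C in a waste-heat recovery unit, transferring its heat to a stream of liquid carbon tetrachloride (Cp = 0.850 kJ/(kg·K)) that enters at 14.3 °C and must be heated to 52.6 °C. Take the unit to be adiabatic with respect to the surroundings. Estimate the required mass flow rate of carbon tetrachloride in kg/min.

ṁ_c = 161 kg/min

Heat released by hot stream: Q = 168 × 0.520 × (253 − 193) = 5241.6 kJ/min
Energy balance on cold side (adiabatic exchanger): Q = ṁ_c·Cp_c·(T_c,out − T_c,in)
ṁ_c = 5241.6 / [0.850 × (52.6 − 14.3)] = 161.01 kg/min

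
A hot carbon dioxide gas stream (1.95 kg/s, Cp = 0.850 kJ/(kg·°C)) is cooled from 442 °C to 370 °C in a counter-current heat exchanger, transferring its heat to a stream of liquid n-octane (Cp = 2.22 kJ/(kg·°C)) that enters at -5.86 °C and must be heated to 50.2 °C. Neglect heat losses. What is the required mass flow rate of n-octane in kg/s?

Heat released by hot stream: Q = 1.95 × 0.850 × (442 − 370) = 119.34 kJ/s
Energy balance on cold side (adiabatic exchanger): Q = ṁ_c·Cp_c·(T_c,out − T_c,in)
ṁ_c = 119.34 / [2.22 × (50.2 − -5.86)] = 0.95891 kg/s

ṁ_c = 0.959 kg/s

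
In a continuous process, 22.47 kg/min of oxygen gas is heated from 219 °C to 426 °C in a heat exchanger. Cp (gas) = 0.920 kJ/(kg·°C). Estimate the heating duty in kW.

Q = 71.3 kW

Q = ṁ·Cp·ΔT = 22.47 × 0.920 × (426 − 219) = 4279.2 kJ/min
Converting: 4279.2 / 60 s = 71.32 kW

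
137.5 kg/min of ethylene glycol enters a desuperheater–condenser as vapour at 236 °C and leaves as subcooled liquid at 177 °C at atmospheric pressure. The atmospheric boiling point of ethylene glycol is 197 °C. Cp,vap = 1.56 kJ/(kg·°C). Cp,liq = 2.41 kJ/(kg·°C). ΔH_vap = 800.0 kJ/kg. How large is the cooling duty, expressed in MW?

Q_c = 2.08 MW

vapour 236→197 °C: -60.84 kJ/kg
condensation at 197 °C: -800 kJ/kg
liquid 197→177 °C: -48.2 kJ/kg
Δh = -60.84 + -800 + -48.2 = -909.04 kJ/kg
Q = ṁ·Δh = 137.5 kg/min × -909.04 kJ/kg = -124990 kJ/min
|Q| = 2083.2 kW = 2.0832 MW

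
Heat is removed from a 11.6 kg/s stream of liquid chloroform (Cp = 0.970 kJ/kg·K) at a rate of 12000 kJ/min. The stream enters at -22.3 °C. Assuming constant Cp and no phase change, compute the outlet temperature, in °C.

Q = 12000 kJ/min = 200 kJ/s
ΔT = Q/(ṁ·Cp) = 200/(11.6×0.970) = 17.775 K
T_out = -22.3 − 17.775 = -40.075 °C

T_out = -40.1 °C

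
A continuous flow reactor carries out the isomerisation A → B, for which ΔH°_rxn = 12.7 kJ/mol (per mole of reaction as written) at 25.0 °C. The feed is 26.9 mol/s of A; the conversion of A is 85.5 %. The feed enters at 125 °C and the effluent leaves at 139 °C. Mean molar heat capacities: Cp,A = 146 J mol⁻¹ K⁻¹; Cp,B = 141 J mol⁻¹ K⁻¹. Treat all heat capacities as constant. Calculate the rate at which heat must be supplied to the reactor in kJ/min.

Extent of reaction ξ = 0.855 × 26.9 = 22.999 mol/s
Reaction term: ξ·ΔH°_rxn = 22.999 × 12.7 = 292.09 kJ/s
Sensible, feed 125→25 °C: -392.74 kJ/s
Outlet flows (mol/s): A 3.9005, B 22.999
Sensible, products 25→139 °C: 434.61 kJ/s
Q = ΔH = 333.97 kJ/s = 333.97 kW
Heat supplied = 20038 kJ/min

Q_in = 20000 kJ/min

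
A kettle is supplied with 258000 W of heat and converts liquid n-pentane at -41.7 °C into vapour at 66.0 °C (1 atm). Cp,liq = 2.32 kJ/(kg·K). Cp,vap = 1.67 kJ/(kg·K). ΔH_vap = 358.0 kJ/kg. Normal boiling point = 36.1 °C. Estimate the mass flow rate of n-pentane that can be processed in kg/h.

Δh = 2.32×(36.1−-41.7) + 358.0 + 1.67×(66.0−36.1) = 588.43 kJ/kg
Q = 258000 W = 258 kJ/s = 928800 kJ/h
ṁ = Q/Δh = 928800 / 588.43 = 1578.4 kg/h

ṁ = 1580 kg/h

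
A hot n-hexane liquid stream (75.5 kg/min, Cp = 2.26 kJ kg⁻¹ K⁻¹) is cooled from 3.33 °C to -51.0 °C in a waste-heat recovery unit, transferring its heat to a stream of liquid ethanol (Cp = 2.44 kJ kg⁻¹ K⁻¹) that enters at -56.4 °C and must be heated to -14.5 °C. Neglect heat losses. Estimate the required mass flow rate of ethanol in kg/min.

ṁ_c = 90.7 kg/min

Heat released by hot stream: Q = 75.5 × 2.26 × (3.33 − -51.0) = 9270.3 kJ/min
Energy balance on cold side (adiabatic exchanger): Q = ṁ_c·Cp_c·(T_c,out − T_c,in)
ṁ_c = 9270.3 / [2.44 × (-14.5 − -56.4)] = 90.676 kg/min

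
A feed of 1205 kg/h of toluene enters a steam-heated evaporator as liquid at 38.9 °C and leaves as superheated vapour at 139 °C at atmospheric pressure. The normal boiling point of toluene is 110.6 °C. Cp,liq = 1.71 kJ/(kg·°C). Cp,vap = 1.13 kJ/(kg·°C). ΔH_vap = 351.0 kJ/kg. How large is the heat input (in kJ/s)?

Q = 169 kJ/s

liquid 38.9→110.6 °C: 122.61 kJ/kg
vaporisation at 110.6 °C: 351 kJ/kg
vapour 110.6→139 °C: 32.092 kJ/kg
Δh = 122.61 + 351 + 32.092 = 505.7 kJ/kg
Q = ṁ·Δh = 1205 kg/h × 505.7 kJ/kg = 609370 kJ/h
|Q| = 169.27 kW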